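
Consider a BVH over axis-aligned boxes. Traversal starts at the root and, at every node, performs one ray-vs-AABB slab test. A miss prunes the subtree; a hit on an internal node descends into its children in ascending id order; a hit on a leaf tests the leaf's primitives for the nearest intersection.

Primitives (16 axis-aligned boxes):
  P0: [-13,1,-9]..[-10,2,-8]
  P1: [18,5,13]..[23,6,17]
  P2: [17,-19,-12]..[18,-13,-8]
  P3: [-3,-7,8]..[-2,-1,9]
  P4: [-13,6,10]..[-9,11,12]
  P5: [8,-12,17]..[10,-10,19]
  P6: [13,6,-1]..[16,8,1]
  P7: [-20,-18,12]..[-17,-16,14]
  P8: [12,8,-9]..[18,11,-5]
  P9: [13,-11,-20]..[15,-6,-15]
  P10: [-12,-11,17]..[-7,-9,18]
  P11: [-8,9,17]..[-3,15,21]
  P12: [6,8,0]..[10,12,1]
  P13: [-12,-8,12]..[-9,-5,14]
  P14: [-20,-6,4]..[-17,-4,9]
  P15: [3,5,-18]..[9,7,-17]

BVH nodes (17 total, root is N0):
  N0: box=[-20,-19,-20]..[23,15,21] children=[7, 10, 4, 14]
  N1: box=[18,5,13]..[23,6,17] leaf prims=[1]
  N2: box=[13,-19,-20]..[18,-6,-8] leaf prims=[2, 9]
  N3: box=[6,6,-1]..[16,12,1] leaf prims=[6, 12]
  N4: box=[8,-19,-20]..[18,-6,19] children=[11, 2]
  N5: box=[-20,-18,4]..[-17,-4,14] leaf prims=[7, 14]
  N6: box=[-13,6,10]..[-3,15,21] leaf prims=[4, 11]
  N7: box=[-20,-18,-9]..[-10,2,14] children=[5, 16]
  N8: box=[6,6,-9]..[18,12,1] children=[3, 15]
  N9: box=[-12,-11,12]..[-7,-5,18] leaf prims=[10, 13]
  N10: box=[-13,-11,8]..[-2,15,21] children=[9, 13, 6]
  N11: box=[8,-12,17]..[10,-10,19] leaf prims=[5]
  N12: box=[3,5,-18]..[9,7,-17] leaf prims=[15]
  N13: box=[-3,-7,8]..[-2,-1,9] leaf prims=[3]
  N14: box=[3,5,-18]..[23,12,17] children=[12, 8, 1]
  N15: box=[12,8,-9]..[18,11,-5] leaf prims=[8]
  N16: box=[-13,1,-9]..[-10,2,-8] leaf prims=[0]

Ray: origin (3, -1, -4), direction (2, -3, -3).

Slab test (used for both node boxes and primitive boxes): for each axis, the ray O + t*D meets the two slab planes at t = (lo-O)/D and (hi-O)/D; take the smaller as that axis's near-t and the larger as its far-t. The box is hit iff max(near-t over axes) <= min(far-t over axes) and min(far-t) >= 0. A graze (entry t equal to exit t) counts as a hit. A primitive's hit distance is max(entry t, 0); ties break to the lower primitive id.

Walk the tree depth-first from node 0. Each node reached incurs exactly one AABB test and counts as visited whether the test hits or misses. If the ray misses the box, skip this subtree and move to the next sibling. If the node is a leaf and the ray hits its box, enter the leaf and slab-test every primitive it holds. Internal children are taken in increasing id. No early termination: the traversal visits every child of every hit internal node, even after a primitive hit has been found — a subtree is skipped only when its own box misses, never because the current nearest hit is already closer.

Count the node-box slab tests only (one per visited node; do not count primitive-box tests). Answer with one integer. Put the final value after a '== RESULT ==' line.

Traverse from the root:
N0 x:[-23/2,10] y:[-16/3,6] z:[-25/3,16/3] -> hit [-16/3,16/3], descend [4, 7, 10, 14]
  N4 x:[5/2,15/2] y:[5/3,6] z:[-23/3,16/3] -> hit [5/2,16/3], descend [2, 11]
    N2 x:[5,15/2] y:[5/3,6] z:[4/3,16/3] -> hit [5,16/3] leaf, test {P2(miss), P9(miss)}
    N11 x:[5/2,7/2] y:[3,11/3] z:[-23/3,-7] -> miss, prune
  N7 x:[-23/2,-13/2] y:[-1,17/3] z:[-6,5/3] -> miss, prune
  N10 x:[-8,-5/2] y:[-16/3,10/3] z:[-25/3,-4] -> miss, prune
  N14 x:[0,10] y:[-13/3,-2] z:[-7,14/3] -> miss, prune

Visited [0, 4, 2, 11, 7, 10, 14]. Tests: 7 box, 1 leaf. Nearest: miss.

== RESULT ==
7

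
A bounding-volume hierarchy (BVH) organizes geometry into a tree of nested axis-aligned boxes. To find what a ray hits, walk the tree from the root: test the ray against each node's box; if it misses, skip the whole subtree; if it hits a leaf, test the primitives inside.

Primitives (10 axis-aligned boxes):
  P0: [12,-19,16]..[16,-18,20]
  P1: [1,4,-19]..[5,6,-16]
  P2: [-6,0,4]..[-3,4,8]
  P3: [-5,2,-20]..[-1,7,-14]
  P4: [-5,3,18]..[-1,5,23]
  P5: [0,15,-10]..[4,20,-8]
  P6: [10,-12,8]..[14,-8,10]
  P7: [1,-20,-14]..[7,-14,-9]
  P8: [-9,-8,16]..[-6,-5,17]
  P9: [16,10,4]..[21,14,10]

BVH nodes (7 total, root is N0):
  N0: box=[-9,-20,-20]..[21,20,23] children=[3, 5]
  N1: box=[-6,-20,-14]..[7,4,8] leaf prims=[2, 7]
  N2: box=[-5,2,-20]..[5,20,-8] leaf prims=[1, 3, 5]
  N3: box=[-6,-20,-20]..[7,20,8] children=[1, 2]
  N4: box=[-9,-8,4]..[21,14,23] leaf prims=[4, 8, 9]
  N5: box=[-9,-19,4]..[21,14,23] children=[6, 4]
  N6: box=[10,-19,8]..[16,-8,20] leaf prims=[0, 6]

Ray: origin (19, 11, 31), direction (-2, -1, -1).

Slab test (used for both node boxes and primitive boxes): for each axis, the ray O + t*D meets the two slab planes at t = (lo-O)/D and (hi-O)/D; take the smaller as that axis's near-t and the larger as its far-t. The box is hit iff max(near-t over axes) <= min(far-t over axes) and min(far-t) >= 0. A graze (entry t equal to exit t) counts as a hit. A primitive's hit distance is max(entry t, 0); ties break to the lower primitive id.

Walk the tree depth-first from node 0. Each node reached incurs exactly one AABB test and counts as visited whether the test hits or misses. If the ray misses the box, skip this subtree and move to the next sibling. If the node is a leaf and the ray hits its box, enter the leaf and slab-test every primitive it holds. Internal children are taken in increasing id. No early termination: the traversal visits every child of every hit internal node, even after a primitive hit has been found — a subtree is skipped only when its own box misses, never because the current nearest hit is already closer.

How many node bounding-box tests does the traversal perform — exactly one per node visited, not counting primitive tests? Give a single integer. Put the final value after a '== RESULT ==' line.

Walk:
N0 x:[-1,14] y:[-9,31] z:[8,51] -> hit [8,14], descend [3, 5]
  N3 x:[6,25/2] y:[-9,31] z:[23,51] -> miss, prune
  N5 x:[-1,14] y:[-3,30] z:[8,27] -> hit [8,14], descend [4, 6]
    N4 x:[-1,14] y:[-3,19] z:[8,27] -> hit [8,14] leaf, test {P4(miss), P8(miss), P9(miss)}
    N6 x:[3/2,9/2] y:[19,30] z:[11,23] -> miss, prune

Summary -> nodes [0, 3, 5, 4, 6]; box-tests=5; leaf-entries=1; first=miss

== RESULT ==
5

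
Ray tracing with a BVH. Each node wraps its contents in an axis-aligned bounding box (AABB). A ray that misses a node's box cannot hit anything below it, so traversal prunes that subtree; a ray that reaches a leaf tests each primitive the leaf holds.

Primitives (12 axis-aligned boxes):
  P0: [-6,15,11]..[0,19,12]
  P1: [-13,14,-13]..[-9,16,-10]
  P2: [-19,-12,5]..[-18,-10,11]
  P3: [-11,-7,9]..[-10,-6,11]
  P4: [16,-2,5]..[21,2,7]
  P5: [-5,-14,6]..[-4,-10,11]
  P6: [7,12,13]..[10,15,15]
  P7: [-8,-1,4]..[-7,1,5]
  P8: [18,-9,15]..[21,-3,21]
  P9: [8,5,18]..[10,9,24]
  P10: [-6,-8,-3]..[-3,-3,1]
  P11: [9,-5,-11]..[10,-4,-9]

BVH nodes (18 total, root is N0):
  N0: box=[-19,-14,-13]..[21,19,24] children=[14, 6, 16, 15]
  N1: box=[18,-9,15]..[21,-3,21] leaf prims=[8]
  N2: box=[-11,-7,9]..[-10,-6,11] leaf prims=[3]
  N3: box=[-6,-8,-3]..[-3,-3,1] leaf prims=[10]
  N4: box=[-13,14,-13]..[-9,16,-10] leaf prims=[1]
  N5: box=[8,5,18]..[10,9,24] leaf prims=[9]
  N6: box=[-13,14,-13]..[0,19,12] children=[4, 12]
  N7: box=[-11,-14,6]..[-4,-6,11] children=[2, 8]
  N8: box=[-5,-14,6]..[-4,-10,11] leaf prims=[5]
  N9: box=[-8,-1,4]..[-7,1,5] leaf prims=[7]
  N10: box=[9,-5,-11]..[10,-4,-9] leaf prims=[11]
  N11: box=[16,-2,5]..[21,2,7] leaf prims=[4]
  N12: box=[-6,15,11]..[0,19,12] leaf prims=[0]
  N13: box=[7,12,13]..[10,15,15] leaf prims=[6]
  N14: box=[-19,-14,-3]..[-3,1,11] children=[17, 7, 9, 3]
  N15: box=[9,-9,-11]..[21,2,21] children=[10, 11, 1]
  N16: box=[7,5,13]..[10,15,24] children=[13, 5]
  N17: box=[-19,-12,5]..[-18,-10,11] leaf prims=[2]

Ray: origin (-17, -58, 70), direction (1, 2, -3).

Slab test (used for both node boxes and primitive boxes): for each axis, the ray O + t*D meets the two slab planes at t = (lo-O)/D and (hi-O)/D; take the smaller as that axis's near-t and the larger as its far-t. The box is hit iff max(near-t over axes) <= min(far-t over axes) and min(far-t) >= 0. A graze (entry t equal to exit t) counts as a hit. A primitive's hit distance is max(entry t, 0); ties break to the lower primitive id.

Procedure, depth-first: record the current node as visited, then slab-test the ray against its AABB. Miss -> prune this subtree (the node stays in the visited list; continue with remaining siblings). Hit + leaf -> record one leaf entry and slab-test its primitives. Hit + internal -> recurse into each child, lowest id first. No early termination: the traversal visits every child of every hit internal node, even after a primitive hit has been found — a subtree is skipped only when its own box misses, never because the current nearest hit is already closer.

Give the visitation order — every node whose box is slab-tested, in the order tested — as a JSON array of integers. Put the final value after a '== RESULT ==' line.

Traverse from the root:
N0 x:[-2,38] y:[22,77/2] z:[46/3,83/3] -> hit [22,83/3], descend [6, 14, 15, 16]
  N6 x:[4,17] y:[36,77/2] z:[58/3,83/3] -> miss, prune
  N14 x:[-2,14] y:[22,59/2] z:[59/3,73/3] -> miss, prune
  N15 x:[26,38] y:[49/2,30] z:[49/3,27] -> hit [26,27], descend [1, 10, 11]
    N1 x:[35,38] y:[49/2,55/2] z:[49/3,55/3] -> miss, prune
    N10 x:[26,27] y:[53/2,27] z:[79/3,27] -> hit [53/2,27] leaf, test {P11@t=53/2}
    N11 x:[33,38] y:[28,30] z:[21,65/3] -> miss, prune
  N16 x:[24,27] y:[63/2,73/2] z:[46/3,19] -> miss, prune

Summary -> nodes [0, 6, 14, 15, 1, 10, 11, 16]; box-tests=8; leaf-entries=1; first=P11

== RESULT ==
[0, 6, 14, 15, 1, 10, 11, 16]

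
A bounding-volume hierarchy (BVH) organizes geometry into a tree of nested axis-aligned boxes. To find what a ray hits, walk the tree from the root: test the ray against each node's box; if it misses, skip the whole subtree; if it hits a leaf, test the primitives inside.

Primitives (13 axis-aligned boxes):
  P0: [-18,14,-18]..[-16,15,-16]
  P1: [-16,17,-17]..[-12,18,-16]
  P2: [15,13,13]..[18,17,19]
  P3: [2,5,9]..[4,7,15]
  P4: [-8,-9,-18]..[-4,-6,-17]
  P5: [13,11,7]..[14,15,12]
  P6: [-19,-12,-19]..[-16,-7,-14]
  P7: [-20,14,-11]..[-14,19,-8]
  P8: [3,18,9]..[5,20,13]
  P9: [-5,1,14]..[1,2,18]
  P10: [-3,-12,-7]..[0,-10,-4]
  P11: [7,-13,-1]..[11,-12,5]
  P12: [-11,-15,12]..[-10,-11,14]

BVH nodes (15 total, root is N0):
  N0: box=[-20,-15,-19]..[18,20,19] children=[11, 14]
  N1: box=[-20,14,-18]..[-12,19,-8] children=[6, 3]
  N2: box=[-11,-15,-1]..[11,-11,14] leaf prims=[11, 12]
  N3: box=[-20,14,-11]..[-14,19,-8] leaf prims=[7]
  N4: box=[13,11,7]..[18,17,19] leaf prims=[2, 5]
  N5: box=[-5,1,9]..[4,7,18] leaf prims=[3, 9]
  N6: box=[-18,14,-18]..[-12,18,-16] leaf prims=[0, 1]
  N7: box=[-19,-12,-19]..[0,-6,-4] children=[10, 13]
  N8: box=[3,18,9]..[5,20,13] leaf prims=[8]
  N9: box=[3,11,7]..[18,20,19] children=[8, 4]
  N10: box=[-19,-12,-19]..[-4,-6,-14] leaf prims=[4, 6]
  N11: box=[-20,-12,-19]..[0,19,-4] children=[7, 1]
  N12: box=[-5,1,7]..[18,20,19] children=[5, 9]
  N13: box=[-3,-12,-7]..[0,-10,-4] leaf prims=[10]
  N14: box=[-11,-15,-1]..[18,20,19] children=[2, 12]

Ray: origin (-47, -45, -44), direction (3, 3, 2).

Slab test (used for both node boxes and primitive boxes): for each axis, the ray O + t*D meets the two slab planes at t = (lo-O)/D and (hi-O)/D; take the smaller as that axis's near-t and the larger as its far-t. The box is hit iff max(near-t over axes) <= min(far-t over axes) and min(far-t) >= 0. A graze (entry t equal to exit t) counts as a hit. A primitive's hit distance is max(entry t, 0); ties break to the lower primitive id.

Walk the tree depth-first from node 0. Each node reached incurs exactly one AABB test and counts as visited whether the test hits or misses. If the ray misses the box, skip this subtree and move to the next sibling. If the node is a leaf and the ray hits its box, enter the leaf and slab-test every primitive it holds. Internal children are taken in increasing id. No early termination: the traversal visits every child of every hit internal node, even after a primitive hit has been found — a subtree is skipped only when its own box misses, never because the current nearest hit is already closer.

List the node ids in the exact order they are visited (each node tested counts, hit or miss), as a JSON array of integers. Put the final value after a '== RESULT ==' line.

Traverse from the root:
N0 x:[9,65/3] y:[10,65/3] z:[25/2,63/2] -> hit [25/2,65/3], descend [11, 14]
  N11 x:[9,47/3] y:[11,64/3] z:[25/2,20] -> hit [25/2,47/3], descend [1, 7]
    N1 x:[9,35/3] y:[59/3,64/3] z:[13,18] -> miss, prune
    N7 x:[28/3,47/3] y:[11,13] z:[25/2,20] -> hit [25/2,13], descend [10, 13]
      N10 x:[28/3,43/3] y:[11,13] z:[25/2,15] -> hit [25/2,13] leaf, test {P4@t=13, P6(miss)}
      N13 x:[44/3,47/3] y:[11,35/3] z:[37/2,20] -> miss, prune
  N14 x:[12,65/3] y:[10,65/3] z:[43/2,63/2] -> hit [43/2,65/3], descend [2, 12]
    N2 x:[12,58/3] y:[10,34/3] z:[43/2,29] -> miss, prune
    N12 x:[14,65/3] y:[46/3,65/3] z:[51/2,63/2] -> miss, prune

9 AABB tests over nodes [0, 11, 1, 7, 10, 13, 14, 2, 12]; 1 leaf entered; closest P4.

== RESULT ==
[0, 11, 1, 7, 10, 13, 14, 2, 12]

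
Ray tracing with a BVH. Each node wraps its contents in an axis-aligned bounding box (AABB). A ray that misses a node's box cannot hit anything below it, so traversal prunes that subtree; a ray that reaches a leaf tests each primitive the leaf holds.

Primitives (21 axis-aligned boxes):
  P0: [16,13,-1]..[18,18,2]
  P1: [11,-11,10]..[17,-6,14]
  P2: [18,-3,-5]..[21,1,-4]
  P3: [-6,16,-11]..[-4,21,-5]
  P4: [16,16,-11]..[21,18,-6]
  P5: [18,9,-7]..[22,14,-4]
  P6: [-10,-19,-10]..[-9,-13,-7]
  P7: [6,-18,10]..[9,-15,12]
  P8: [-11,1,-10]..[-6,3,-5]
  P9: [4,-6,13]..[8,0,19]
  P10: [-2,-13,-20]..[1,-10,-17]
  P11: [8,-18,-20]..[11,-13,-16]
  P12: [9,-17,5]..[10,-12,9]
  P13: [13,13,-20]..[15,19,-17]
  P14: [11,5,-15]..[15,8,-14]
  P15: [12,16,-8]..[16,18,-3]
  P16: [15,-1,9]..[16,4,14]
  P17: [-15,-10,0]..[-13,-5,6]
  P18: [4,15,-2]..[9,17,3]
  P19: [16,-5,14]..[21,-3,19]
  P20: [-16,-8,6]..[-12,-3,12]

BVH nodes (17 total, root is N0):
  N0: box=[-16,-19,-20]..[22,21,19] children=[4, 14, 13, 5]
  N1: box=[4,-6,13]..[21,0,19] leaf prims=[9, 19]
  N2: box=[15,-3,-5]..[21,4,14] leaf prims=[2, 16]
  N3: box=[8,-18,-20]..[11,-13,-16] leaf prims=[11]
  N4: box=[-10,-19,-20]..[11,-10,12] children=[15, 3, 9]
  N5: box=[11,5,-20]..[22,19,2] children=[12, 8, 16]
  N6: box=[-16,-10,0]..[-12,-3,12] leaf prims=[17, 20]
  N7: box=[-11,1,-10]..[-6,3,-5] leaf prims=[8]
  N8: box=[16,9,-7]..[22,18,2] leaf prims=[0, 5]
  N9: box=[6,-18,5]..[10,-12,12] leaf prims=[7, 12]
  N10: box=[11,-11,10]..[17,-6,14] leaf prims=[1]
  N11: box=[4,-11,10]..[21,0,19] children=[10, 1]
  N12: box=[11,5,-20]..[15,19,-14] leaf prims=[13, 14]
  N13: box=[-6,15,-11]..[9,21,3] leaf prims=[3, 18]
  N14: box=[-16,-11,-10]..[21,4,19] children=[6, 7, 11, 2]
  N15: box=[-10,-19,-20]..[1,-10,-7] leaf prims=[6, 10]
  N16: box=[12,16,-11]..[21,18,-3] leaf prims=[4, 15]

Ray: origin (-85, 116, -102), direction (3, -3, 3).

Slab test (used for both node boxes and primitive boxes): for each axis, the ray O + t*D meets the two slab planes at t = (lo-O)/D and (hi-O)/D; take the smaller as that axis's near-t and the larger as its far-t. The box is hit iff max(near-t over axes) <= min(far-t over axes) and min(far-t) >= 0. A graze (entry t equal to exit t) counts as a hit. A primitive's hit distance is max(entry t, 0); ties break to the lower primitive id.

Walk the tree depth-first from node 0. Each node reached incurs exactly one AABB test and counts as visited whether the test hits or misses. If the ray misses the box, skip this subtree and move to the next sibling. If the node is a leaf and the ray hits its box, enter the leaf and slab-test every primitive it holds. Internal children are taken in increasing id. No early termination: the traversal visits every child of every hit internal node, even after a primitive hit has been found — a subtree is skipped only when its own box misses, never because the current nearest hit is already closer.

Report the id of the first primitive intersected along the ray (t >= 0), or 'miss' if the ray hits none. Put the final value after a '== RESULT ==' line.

Walk:
N0 x:[23,107/3] y:[95/3,45] z:[82/3,121/3] -> hit [95/3,107/3], descend [4, 5, 13, 14]
  N4 x:[25,32] y:[42,45] z:[82/3,38] -> miss, prune
  N5 x:[32,107/3] y:[97/3,37] z:[82/3,104/3] -> hit [97/3,104/3], descend [8, 12, 16]
    N8 x:[101/3,107/3] y:[98/3,107/3] z:[95/3,104/3] -> hit [101/3,104/3] leaf, test {P0@t=101/3, P5(miss)}
    N12 x:[32,100/3] y:[97/3,37] z:[82/3,88/3] -> miss, prune
    N16 x:[97/3,106/3] y:[98/3,100/3] z:[91/3,33] -> hit [98/3,33] leaf, test {P4(miss), P15@t=98/3}
  N13 x:[79/3,94/3] y:[95/3,101/3] z:[91/3,35] -> miss, prune
  N14 x:[23,106/3] y:[112/3,127/3] z:[92/3,121/3] -> miss, prune

Summary -> nodes [0, 4, 5, 8, 12, 16, 13, 14]; box-tests=8; leaf-entries=2; first=P15

== RESULT ==
15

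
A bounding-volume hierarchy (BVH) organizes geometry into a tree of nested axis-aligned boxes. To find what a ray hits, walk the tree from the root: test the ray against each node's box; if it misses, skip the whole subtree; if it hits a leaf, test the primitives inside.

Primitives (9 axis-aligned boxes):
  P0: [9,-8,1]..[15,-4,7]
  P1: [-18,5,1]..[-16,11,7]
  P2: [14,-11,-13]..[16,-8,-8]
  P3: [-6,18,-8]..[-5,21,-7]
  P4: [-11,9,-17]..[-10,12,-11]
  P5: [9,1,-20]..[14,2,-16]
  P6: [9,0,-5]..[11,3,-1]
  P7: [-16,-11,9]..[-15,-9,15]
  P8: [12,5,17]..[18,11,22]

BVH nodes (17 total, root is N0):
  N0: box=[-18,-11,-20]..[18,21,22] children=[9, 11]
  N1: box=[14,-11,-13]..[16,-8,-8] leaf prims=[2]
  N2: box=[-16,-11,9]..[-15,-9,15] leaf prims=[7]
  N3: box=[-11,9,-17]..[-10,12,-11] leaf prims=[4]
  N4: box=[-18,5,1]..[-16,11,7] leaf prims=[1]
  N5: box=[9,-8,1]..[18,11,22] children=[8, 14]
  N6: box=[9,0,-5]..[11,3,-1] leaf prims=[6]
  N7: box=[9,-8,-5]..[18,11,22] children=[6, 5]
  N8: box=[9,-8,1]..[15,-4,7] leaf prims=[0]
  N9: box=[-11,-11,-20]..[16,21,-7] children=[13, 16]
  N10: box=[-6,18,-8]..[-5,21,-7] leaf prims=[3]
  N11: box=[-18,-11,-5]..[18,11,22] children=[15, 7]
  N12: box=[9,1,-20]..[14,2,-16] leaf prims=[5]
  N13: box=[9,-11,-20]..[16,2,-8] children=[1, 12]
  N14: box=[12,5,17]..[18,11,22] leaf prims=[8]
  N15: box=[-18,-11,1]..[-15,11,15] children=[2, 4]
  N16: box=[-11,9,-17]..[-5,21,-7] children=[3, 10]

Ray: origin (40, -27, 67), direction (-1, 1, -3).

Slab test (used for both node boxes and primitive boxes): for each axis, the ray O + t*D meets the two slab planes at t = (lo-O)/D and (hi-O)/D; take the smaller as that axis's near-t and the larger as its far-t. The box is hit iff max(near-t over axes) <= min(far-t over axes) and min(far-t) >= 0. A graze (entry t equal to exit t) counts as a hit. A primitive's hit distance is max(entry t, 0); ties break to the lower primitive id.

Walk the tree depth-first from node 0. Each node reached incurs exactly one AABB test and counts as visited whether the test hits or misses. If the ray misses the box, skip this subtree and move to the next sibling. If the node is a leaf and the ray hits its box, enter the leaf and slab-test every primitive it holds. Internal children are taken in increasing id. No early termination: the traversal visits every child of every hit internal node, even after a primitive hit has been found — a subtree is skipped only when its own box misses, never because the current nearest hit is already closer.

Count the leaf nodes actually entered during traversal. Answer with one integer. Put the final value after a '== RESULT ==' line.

Walk:
N0 x:[22,58] y:[16,48] z:[15,29] -> hit [22,29], descend [9, 11]
  N9 x:[24,51] y:[16,48] z:[74/3,29] -> hit [74/3,29], descend [13, 16]
    N13 x:[24,31] y:[16,29] z:[25,29] -> hit [25,29], descend [1, 12]
      N1 x:[24,26] y:[16,19] z:[25,80/3] -> miss, prune
      N12 x:[26,31] y:[28,29] z:[83/3,29] -> hit [28,29] leaf, test {P5@t=28}
    N16 x:[45,51] y:[36,48] z:[74/3,28] -> miss, prune
  N11 x:[22,58] y:[16,38] z:[15,24] -> hit [22,24], descend [7, 15]
    N7 x:[22,31] y:[19,38] z:[15,24] -> hit [22,24], descend [5, 6]
      N5 x:[22,31] y:[19,38] z:[15,22] -> hit [22,22], descend [8, 14]
        N8 x:[25,31] y:[19,23] z:[20,22] -> miss, prune
        N14 x:[22,28] y:[32,38] z:[15,50/3] -> miss, prune
      N6 x:[29,31] y:[27,30] z:[68/3,24] -> miss, prune
    N15 x:[55,58] y:[16,38] z:[52/3,22] -> miss, prune

Summary -> nodes [0, 9, 13, 1, 12, 16, 11, 7, 5, 8, 14, 6, 15]; box-tests=13; leaf-entries=1; first=P5

== RESULT ==
1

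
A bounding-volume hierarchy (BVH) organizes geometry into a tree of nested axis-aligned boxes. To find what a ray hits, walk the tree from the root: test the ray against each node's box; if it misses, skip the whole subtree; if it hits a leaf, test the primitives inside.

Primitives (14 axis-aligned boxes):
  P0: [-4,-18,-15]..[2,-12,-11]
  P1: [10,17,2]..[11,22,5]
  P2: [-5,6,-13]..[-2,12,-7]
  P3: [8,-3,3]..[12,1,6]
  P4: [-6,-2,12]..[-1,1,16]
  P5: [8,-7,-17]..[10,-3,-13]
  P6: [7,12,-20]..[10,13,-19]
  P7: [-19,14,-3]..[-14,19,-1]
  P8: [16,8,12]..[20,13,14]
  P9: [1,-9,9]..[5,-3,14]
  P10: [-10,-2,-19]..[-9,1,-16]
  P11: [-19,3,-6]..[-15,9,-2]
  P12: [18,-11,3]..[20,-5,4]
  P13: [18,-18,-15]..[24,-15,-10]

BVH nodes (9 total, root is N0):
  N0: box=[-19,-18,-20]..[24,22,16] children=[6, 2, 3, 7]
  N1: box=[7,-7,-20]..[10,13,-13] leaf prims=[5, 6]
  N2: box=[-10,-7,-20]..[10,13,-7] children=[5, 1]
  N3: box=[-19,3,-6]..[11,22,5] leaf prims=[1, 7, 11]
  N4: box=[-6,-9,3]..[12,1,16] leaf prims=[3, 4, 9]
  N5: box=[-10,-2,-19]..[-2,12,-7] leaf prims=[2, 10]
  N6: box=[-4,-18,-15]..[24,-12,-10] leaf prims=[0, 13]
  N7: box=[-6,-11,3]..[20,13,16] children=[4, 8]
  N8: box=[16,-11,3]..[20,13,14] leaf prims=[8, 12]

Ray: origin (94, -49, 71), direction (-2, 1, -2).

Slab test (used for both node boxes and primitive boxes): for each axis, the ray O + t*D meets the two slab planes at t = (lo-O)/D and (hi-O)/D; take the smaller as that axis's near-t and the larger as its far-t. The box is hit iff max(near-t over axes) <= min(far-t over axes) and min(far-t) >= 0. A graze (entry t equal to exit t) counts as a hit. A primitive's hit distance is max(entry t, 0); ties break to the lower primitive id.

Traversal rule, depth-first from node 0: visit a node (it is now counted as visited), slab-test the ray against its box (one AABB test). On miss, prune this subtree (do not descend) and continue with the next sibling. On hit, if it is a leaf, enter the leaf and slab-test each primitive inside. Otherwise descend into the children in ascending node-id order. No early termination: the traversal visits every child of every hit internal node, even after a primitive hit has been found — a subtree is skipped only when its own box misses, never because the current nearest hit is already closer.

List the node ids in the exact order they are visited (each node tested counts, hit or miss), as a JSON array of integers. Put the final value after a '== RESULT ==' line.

Walk:
N0 x:[35,113/2] y:[31,71] z:[55/2,91/2] -> hit [35,91/2], descend [2, 3, 6, 7]
  N2 x:[42,52] y:[42,62] z:[39,91/2] -> hit [42,91/2], descend [1, 5]
    N1 x:[42,87/2] y:[42,62] z:[42,91/2] -> hit [42,87/2] leaf, test {P5@t=42, P6(miss)}
    N5 x:[48,52] y:[47,61] z:[39,45] -> miss, prune
  N3 x:[83/2,113/2] y:[52,71] z:[33,77/2] -> miss, prune
  N6 x:[35,49] y:[31,37] z:[81/2,43] -> miss, prune
  N7 x:[37,50] y:[38,62] z:[55/2,34] -> miss, prune

Visited [0, 2, 1, 5, 3, 6, 7]. Tests: 7 box, 1 leaf. Nearest: P5.

== RESULT ==
[0, 2, 1, 5, 3, 6, 7]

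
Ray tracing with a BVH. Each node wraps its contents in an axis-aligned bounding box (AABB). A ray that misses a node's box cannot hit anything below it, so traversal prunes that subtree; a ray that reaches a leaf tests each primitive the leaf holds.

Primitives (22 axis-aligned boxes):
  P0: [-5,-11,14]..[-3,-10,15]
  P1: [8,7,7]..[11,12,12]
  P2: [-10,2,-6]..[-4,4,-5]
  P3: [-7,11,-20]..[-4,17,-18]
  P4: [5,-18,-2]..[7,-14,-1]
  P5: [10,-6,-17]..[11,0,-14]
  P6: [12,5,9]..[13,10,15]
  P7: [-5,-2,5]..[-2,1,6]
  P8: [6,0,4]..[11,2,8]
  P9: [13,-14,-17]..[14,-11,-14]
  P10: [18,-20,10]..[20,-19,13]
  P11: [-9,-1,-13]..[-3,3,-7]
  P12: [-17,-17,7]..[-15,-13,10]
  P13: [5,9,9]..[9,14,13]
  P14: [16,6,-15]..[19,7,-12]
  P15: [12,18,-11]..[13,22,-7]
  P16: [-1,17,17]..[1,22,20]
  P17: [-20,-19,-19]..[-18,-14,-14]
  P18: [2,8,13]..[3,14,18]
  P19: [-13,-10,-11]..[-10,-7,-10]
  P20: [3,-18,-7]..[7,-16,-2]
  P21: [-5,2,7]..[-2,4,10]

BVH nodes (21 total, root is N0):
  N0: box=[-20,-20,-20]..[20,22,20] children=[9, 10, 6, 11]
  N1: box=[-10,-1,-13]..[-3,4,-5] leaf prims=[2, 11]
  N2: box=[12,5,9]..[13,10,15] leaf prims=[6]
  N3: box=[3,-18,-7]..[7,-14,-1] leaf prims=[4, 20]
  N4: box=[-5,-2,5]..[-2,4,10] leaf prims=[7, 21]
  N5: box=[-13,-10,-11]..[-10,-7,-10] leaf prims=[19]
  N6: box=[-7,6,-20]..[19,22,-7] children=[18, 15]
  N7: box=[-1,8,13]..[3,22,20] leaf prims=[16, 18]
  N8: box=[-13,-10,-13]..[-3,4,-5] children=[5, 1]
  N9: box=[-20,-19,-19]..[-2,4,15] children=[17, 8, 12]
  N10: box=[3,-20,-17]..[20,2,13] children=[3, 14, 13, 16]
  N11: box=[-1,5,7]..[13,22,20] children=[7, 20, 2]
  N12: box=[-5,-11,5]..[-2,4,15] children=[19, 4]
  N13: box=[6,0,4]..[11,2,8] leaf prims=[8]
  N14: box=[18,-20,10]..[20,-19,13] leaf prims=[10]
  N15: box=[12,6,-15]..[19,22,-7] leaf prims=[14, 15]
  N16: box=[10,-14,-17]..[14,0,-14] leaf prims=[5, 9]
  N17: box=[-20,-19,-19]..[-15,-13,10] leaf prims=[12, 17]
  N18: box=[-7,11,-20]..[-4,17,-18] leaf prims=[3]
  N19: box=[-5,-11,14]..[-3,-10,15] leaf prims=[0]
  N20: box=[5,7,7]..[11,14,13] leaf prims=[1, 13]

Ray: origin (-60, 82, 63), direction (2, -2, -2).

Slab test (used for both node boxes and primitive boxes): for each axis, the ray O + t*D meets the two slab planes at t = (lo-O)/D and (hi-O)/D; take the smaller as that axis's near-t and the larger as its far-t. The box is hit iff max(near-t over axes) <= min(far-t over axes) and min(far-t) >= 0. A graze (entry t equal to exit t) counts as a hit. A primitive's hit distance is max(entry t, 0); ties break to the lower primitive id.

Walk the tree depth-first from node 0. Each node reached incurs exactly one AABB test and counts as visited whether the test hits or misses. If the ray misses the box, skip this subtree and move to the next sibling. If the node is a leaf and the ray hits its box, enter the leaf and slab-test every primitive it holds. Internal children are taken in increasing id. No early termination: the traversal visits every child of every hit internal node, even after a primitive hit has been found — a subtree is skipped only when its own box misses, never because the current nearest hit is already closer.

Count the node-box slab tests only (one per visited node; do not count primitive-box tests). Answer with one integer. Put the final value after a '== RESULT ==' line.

Trace the traversal:
N0 x:[20,40] y:[30,51] z:[43/2,83/2] -> hit [30,40], descend [6, 9, 10, 11]
  N6 x:[53/2,79/2] y:[30,38] z:[35,83/2] -> hit [35,38], descend [15, 18]
    N15 x:[36,79/2] y:[30,38] z:[35,39] -> hit [36,38] leaf, test {P14@t=38, P15(miss)}
    N18 x:[53/2,28] y:[65/2,71/2] z:[81/2,83/2] -> miss, prune
  N9 x:[20,29] y:[39,101/2] z:[24,41] -> miss, prune
  N10 x:[63/2,40] y:[40,51] z:[25,40] -> hit [40,40], descend [3, 13, 14, 16]
    N3 x:[63/2,67/2] y:[48,50] z:[32,35] -> miss, prune
    N13 x:[33,71/2] y:[40,41] z:[55/2,59/2] -> miss, prune
    N14 x:[39,40] y:[101/2,51] z:[25,53/2] -> miss, prune
    N16 x:[35,37] y:[41,48] z:[77/2,40] -> miss, prune
  N11 x:[59/2,73/2] y:[30,77/2] z:[43/2,28] -> miss, prune

Visited [0, 6, 15, 18, 9, 10, 3, 13, 14, 16, 11]. Tests: 11 box, 1 leaf. Nearest: P14.

== RESULT ==
11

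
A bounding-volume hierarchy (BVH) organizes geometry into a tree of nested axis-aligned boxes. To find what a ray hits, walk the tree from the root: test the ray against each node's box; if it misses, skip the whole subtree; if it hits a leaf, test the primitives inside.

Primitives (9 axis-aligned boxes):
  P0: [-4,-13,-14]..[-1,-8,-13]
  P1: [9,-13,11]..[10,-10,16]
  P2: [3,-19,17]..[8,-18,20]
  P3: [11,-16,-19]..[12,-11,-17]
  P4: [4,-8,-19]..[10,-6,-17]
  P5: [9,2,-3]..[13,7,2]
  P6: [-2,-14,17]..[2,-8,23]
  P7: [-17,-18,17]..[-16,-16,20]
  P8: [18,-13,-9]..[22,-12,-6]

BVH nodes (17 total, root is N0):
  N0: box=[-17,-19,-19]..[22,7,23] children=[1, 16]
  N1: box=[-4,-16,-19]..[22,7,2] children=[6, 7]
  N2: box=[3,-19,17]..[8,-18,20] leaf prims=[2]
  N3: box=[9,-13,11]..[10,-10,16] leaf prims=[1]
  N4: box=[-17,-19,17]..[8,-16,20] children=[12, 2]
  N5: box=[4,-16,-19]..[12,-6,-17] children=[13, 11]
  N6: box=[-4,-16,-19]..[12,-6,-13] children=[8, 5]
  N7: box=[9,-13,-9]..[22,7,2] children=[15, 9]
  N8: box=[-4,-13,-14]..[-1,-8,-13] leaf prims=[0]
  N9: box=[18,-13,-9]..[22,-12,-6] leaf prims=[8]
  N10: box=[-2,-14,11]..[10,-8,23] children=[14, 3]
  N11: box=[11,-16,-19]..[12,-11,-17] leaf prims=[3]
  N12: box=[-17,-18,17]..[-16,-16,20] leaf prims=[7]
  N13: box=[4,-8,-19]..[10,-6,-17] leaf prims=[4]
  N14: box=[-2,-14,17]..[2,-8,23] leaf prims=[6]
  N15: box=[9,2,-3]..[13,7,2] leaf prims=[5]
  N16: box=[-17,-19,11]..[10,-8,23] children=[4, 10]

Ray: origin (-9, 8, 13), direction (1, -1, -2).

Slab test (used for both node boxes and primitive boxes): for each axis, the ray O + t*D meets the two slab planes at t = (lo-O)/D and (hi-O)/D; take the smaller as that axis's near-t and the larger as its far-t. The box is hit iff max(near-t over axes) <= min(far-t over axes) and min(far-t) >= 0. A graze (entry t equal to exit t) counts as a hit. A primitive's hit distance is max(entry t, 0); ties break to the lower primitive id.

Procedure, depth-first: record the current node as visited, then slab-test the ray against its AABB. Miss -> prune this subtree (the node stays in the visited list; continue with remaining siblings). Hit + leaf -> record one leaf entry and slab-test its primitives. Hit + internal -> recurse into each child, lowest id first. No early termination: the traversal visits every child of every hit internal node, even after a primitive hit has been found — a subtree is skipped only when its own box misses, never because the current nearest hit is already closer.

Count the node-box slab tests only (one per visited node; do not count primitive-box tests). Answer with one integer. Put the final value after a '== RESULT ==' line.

Walk:
N0 x:[-8,31] y:[1,27] z:[-5,16] -> hit [1,16], descend [1, 16]
  N1 x:[5,31] y:[1,24] z:[11/2,16] -> hit [11/2,16], descend [6, 7]
    N6 x:[5,21] y:[14,24] z:[13,16] -> hit [14,16], descend [5, 8]
      N5 x:[13,21] y:[14,24] z:[15,16] -> hit [15,16], descend [11, 13]
        N11 x:[20,21] y:[19,24] z:[15,16] -> miss, prune
        N13 x:[13,19] y:[14,16] z:[15,16] -> hit [15,16] leaf, test {P4@t=15}
      N8 x:[5,8] y:[16,21] z:[13,27/2] -> miss, prune
    N7 x:[18,31] y:[1,21] z:[11/2,11] -> miss, prune
  N16 x:[-8,19] y:[16,27] z:[-5,1] -> miss, prune

order=[0, 1, 6, 5, 11, 13, 8, 7, 16]  |boxes|=9  |leaves|=1  hit=P4

== RESULT ==
9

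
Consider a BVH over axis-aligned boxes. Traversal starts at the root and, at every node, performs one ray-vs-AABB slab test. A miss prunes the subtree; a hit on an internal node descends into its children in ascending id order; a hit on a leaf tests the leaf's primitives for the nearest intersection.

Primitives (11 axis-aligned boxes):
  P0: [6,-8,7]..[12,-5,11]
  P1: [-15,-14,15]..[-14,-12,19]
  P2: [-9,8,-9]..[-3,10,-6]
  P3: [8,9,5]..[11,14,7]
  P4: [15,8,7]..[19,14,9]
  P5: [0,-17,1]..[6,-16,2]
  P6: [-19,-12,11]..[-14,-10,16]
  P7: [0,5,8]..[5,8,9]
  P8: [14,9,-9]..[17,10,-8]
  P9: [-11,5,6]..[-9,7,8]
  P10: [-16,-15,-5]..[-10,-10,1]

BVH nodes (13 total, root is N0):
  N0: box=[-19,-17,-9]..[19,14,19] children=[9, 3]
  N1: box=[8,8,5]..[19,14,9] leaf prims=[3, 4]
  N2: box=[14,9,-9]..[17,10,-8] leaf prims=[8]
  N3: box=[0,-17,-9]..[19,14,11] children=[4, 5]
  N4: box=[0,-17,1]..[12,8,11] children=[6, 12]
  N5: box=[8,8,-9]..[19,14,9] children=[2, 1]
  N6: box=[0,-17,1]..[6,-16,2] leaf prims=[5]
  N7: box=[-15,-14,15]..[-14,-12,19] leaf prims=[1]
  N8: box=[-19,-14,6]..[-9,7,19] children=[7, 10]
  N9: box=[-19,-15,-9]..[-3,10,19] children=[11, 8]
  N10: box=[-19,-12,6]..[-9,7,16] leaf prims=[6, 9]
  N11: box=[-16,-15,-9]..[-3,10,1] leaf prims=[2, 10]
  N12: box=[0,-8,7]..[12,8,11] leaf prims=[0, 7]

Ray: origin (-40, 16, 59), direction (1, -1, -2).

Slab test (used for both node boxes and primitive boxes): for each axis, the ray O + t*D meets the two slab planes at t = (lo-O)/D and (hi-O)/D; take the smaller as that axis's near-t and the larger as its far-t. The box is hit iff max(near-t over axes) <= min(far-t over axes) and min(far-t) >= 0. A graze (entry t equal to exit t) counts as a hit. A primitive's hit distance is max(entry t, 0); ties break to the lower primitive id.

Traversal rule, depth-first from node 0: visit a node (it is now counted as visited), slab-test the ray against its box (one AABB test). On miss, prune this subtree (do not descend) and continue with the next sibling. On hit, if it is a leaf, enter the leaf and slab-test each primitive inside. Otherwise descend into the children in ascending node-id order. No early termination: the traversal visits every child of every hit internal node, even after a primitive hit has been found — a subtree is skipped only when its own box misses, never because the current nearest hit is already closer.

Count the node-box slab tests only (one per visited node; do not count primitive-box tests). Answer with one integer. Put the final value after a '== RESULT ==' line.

Trace the traversal:
N0 x:[21,59] y:[2,33] z:[20,34] -> hit [21,33], descend [3, 9]
  N3 x:[40,59] y:[2,33] z:[24,34] -> miss, prune
  N9 x:[21,37] y:[6,31] z:[20,34] -> hit [21,31], descend [8, 11]
    N8 x:[21,31] y:[9,30] z:[20,53/2] -> hit [21,53/2], descend [7, 10]
      N7 x:[25,26] y:[28,30] z:[20,22] -> miss, prune
      N10 x:[21,31] y:[9,28] z:[43/2,53/2] -> hit [43/2,53/2] leaf, test {P6(miss), P9(miss)}
    N11 x:[24,37] y:[6,31] z:[29,34] -> hit [29,31] leaf, test {P2(miss), P10@t=29}

Visited [0, 3, 9, 8, 7, 10, 11]. Tests: 7 box, 2 leaf. Nearest: P10.

== RESULT ==
7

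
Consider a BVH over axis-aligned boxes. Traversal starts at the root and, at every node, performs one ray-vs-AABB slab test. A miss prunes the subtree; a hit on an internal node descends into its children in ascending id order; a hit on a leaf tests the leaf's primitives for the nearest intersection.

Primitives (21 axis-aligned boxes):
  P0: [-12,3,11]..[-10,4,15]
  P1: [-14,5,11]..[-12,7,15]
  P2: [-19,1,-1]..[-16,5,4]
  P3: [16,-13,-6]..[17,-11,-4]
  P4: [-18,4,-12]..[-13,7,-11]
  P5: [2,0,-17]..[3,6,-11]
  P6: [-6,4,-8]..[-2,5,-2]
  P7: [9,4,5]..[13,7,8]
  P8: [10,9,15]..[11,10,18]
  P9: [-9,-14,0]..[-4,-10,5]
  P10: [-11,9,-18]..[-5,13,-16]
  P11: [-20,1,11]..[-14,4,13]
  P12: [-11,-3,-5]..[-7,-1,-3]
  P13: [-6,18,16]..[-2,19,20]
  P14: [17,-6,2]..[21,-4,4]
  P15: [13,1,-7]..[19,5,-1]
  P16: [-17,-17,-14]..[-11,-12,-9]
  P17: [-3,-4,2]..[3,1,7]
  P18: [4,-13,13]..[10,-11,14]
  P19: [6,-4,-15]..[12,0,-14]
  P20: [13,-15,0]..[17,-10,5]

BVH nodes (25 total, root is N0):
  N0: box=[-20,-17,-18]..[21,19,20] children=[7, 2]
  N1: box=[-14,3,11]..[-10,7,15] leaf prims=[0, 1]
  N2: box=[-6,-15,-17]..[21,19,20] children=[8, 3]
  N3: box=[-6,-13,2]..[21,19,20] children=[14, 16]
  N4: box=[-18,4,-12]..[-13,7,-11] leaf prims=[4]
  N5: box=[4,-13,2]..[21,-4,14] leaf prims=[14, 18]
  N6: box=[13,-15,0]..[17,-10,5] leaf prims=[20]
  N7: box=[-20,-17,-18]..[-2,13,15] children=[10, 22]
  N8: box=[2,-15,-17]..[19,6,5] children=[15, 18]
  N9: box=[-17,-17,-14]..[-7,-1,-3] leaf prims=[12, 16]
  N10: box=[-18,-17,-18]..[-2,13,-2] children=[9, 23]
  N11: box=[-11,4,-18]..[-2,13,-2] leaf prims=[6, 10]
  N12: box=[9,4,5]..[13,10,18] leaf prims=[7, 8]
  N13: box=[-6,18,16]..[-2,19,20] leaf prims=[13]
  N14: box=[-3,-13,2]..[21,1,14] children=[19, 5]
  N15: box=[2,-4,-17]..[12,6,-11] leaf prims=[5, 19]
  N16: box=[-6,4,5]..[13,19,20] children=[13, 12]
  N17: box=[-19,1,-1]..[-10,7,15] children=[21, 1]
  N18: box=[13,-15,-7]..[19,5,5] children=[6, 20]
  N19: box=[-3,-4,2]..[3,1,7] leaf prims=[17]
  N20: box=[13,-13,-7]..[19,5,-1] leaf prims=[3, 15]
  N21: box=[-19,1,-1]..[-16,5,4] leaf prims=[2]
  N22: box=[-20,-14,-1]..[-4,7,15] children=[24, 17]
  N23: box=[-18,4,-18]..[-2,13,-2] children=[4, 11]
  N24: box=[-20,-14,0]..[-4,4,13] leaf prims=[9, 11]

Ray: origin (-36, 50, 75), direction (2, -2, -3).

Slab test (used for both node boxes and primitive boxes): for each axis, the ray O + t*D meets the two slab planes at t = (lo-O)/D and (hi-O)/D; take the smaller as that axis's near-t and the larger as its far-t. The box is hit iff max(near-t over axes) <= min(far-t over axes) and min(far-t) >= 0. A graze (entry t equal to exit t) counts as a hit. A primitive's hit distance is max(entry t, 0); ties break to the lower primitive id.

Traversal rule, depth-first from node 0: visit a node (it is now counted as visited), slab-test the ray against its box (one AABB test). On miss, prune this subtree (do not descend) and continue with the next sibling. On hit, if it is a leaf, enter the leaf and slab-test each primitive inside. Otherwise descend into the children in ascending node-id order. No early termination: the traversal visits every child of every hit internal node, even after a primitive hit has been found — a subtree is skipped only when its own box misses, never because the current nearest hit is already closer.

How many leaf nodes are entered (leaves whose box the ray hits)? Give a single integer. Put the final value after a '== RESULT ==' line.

Trace the traversal:
N0 x:[8,57/2] y:[31/2,67/2] z:[55/3,31] -> hit [55/3,57/2], descend [2, 7]
  N2 x:[15,57/2] y:[31/2,65/2] z:[55/3,92/3] -> hit [55/3,57/2], descend [3, 8]
    N3 x:[15,57/2] y:[31/2,63/2] z:[55/3,73/3] -> hit [55/3,73/3], descend [14, 16]
      N14 x:[33/2,57/2] y:[49/2,63/2] z:[61/3,73/3] -> miss, prune
      N16 x:[15,49/2] y:[31/2,23] z:[55/3,70/3] -> hit [55/3,23], descend [12, 13]
        N12 x:[45/2,49/2] y:[20,23] z:[19,70/3] -> hit [45/2,23] leaf, test {P7@t=45/2, P8(miss)}
        N13 x:[15,17] y:[31/2,16] z:[55/3,59/3] -> miss, prune
    N8 x:[19,55/2] y:[22,65/2] z:[70/3,92/3] -> hit [70/3,55/2], descend [15, 18]
      N15 x:[19,24] y:[22,27] z:[86/3,92/3] -> miss, prune
      N18 x:[49/2,55/2] y:[45/2,65/2] z:[70/3,82/3] -> hit [49/2,82/3], descend [6, 20]
        N6 x:[49/2,53/2] y:[30,65/2] z:[70/3,25] -> miss, prune
        N20 x:[49/2,55/2] y:[45/2,63/2] z:[76/3,82/3] -> hit [76/3,82/3] leaf, test {P3(miss), P15(miss)}
  N7 x:[8,17] y:[37/2,67/2] z:[20,31] -> miss, prune

13 AABB tests over nodes [0, 2, 3, 14, 16, 12, 13, 8, 15, 18, 6, 20, 7]; 2 leaves entered; closest P7.

== RESULT ==
2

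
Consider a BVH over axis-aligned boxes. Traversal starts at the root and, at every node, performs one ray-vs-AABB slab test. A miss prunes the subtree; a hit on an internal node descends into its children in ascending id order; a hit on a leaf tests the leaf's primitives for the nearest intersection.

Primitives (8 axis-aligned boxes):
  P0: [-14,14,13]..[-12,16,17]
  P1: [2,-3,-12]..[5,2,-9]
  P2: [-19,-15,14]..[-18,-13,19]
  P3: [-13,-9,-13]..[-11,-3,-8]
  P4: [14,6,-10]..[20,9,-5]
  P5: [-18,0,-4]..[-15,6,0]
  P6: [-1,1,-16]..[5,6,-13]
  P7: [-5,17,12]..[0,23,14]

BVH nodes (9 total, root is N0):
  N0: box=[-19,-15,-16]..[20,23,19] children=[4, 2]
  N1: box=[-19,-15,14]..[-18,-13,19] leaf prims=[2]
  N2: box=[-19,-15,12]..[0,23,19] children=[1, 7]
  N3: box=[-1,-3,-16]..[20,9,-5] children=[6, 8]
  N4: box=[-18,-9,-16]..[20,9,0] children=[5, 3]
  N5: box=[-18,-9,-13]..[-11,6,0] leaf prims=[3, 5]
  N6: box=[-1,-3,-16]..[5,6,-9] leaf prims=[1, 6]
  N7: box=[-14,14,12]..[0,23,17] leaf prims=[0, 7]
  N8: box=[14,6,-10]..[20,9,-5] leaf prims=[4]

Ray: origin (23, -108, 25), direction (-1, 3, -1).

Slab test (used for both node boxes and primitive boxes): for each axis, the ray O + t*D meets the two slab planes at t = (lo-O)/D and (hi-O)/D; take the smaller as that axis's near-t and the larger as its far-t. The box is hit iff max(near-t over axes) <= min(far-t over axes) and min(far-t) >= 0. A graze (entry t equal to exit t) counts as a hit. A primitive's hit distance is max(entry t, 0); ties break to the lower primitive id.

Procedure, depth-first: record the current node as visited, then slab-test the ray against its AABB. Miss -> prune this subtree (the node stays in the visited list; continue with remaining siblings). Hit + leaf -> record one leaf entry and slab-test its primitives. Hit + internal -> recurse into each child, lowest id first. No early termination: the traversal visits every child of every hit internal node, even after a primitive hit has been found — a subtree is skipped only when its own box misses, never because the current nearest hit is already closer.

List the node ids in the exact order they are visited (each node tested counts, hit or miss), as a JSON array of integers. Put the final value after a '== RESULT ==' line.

Traverse from the root:
N0 x:[3,42] y:[31,131/3] z:[6,41] -> hit [31,41], descend [2, 4]
  N2 x:[23,42] y:[31,131/3] z:[6,13] -> miss, prune
  N4 x:[3,41] y:[33,39] z:[25,41] -> hit [33,39], descend [3, 5]
    N3 x:[3,24] y:[35,39] z:[30,41] -> miss, prune
    N5 x:[34,41] y:[33,38] z:[25,38] -> hit [34,38] leaf, test {P3@t=34, P5(miss)}

Summary -> nodes [0, 2, 4, 3, 5]; box-tests=5; leaf-entries=1; first=P3

== RESULT ==
[0, 2, 4, 3, 5]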